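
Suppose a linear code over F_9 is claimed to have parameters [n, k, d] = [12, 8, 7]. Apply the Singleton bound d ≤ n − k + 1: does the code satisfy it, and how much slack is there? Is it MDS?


Singleton RHS = n − k + 1 = 5, slack = -2, bound violated (no such code; not MDS).

Singleton bound: d ≤ n − k + 1.
Here n = 12, k = 8, so n − k + 1 = 5.
Given d = 7, check d ≤ 5: NO.
Slack = (n − k + 1) − d = -2.
The slack is negative: d = 7 exceeds n − k + 1 = 5 by 2, so the Singleton bound is violated and no linear [12, 8, 7]_9 code can exist. In particular it is not MDS (MDS requires d = n − k + 1 exactly).
Description: the claimed parameters are [12, 8, 7]_9; such a code would be impossible (violates the Singleton bound).


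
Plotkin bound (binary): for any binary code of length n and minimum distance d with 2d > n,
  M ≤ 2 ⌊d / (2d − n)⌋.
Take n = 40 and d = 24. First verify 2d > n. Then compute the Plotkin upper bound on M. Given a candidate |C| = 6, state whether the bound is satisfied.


Plotkin bound M ≤ 6; given |C| = 6 ≤ bound (satisfied).

Check applicability: 2d = 48, n = 40.
2d − n = 8 > 0, so Plotkin applies.
Compute d/(2d−n) = 24/8 ≈ 3.0000.
⌊d/(2d−n)⌋ = 3.
Plotkin bound: M ≤ 2·3 = 6.
Given |C| = 6, check: satisfied.
This |C| is at the Plotkin bound.


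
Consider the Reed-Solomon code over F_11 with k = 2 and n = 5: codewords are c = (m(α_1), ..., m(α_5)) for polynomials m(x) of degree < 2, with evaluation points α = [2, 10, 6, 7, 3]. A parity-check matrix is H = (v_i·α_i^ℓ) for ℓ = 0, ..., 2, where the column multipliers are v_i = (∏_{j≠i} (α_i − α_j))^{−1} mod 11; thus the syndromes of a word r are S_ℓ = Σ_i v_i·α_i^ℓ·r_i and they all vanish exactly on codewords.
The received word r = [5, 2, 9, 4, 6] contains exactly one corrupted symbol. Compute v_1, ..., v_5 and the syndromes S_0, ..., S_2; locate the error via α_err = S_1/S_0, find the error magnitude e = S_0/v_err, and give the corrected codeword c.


S = (10, 4, 6), error at position 4, error magnitude e = 5, c = [5, 2, 9, 10, 6].

Step 1: column multipliers v_i = (∏_{j≠i}(α_i − α_j))^{−1} mod 11.
  i = 1 (α = 2): (2−10)(2−6)(2−7)(2−3) = (−8)·(−4)·(−5)·(−1) = 160 ≡ 6, so v_1 = 6^{−1} = 2 (mod 11).
  i = 2 (α = 10): (10−2)(10−6)(10−7)(10−3) = 8·4·3·7 = 672 ≡ 1, so v_2 = 1^{−1} = 1 (mod 11).
  i = 3 (α = 6): (6−2)(6−10)(6−7)(6−3) = 4·(−4)·(−1)·3 = 48 ≡ 4, so v_3 = 4^{−1} = 3 (mod 11).
  i = 4 (α = 7): (7−2)(7−10)(7−6)(7−3) = 5·(−3)·1·4 = −60 ≡ 6, so v_4 = 6^{−1} = 2 (mod 11).
  i = 5 (α = 3): (3−2)(3−10)(3−6)(3−7) = 1·(−7)·(−3)·(−4) = −84 ≡ 4, so v_5 = 4^{−1} = 3 (mod 11).
  v = [2, 1, 3, 2, 3].
Step 2: syndromes of r = [5, 2, 9, 4, 6] (all sums mod 11).
  S_0 = Σ v_i r_i = 2·5 + 1·2 + 3·9 + 2·4 + 3·6 = 65 ≡ 10.
  S_1 = Σ v_i α_i r_i = 2·2·5 + 1·10·2 + 3·6·9 + 2·7·4 + 3·3·6 = 312 ≡ 4.
  α_i^2 mod 11 = [4, 1, 3, 5, 9].
  S_2 = Σ v_i α_i^2 r_i = 2·4·5 + 1·1·2 + 3·3·9 + 2·5·4 + 3·9·6 = 325 ≡ 6.
  S = (10, 4, 6) ≠ 0, so r is not a codeword (an error is present).
Step 3: locate the error. For a single error e at position i, S_ℓ = v_i·e·α_i^ℓ, so α_err = S_1/S_0.
  S_0^{−1} = 10^{−1} = 10 (mod 11), so α_err = 4·10 = 40 ≡ 7 = α_4. Error position i = 4.
  Consistency check: S_2/S_1 = 6·3 = 18 ≡ 7 = α_err ✓ (single-error assumption holds).
Step 4: error magnitude e = S_0/v_4 = S_0·∏_{j≠4}(α_4 − α_j) = 10·6 = 60 ≡ 5 (mod 11).
Step 5: correct position 4: c_4 = r_4 − e = 4 − 5 ≡ 10 (mod 11). Hence c = [5, 2, 9, 10, 6].
  Check: interpolating c through the α_i gives m(x) = 3 + 1·x (degree < 2) with m(α_i) = c_i for every i, so c is indeed a codeword.


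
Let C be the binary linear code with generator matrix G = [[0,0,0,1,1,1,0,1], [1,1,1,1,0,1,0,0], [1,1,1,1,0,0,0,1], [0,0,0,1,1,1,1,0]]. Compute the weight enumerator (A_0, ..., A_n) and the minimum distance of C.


Weight distribution: A_0 = 1, A_2 = 4, A_4 = 3, A_5 = 6, A_7 = 2. Minimum distance d = 2.

Enumerate all 2^4 = 16 messages m ∈ F_2^4.
For each, compute codeword c = mG in F_2^8, then tally its weight.
  m = 0000 → c = 00000000, weight = 0.
  m = 1000 → c = 00011101, weight = 4.
  m = 0100 → c = 11110100, weight = 5.
  m = 1100 → c = 11101001, weight = 5.
  m = 0010 → c = 11110001, weight = 5.
  m = 1010 → c = 11101100, weight = 5.
  m = 0110 → c = 00000101, weight = 2.
  m = 1110 → c = 00011000, weight = 2.
  m = 0001 → c = 00011110, weight = 4.
  m = 1001 → c = 00000011, weight = 2.
  m = 0101 → c = 11101010, weight = 5.
  m = 1101 → c = 11110111, weight = 7.
  m = 0011 → c = 11101111, weight = 7.
  m = 1011 → c = 11110010, weight = 5.
  m = 0111 → c = 00011011, weight = 4.
  m = 1111 → c = 00000110, weight = 2.
Tally weights:
  weight 0: 1 codewords.
  weight 2: 4 codewords.
  weight 4: 3 codewords.
  weight 5: 6 codewords.
  weight 7: 2 codewords.
Minimum distance d = smallest w > 0 with A_w > 0 = 2.
Sanity: Σ A_w = 16 = 2^4 = 16 ✓.


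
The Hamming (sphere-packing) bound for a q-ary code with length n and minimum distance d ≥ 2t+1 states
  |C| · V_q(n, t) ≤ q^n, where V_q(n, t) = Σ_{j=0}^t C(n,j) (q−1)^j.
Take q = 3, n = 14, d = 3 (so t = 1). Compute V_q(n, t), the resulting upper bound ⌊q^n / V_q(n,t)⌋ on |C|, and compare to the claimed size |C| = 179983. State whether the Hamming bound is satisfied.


V_q(n, t) = 29, q^n = 4782969, Hamming bound = 164929, |C| = 179983 > bound (violated).

Step 1: Compute V_q(n, t) = Σ_{j=0}^1 C(n, j) (q−1)^j.
  j = 0: C(14,0)·(2)^0 = 1·1 = 1.
  j = 1: C(14,1)·(2)^1 = 14·2 = 28.
  V_q(n, t) = 1 + 28 = 29.
Step 2: q^n = 3^14 = 4782969.
Step 3: Hamming bound ⌊q^n / V_q(n,t)⌋ = ⌊4782969/29⌋ = 164929.
Step 4: Compare |C| = 179983 to 164929: violated.
The claimed |C| lies above the Hamming bound, so no 3-ary code of length 14 with d ≥ 3 can have 179983 codewords.


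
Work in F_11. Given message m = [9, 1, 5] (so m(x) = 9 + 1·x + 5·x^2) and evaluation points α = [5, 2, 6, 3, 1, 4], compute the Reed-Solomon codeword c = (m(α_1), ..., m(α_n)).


c = [7, 9, 8, 2, 4, 5]

Message polynomial: m(x) = 9 + 1·x + 5·x^2 (mod 11).
For each evaluation point α_i, compute m(α_i) mod 11:
  α_1 = 5: Horner steps 5 → 4 → 7, so m(5) = 7.
  α_2 = 2: Horner steps 5 → 0 → 9, so m(2) = 9.
  α_3 = 6: Horner steps 5 → 9 → 8, so m(6) = 8.
  α_4 = 3: Horner steps 5 → 5 → 2, so m(3) = 2.
  α_5 = 1: Horner steps 5 → 6 → 4, so m(1) = 4.
  α_6 = 4: Horner steps 5 → 10 → 5, so m(4) = 5.
Codeword c = [7, 9, 8, 2, 4, 5] ∈ F_11^6.


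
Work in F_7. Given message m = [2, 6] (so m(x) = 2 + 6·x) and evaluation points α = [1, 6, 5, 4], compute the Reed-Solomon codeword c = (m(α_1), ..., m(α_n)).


c = [1, 3, 4, 5]

Message polynomial: m(x) = 2 + 6·x (mod 7).
For each evaluation point α_i, compute m(α_i) mod 7:
  α_1 = 1: Horner steps 6 → 1, so m(1) = 1.
  α_2 = 6: Horner steps 6 → 3, so m(6) = 3.
  α_3 = 5: Horner steps 6 → 4, so m(5) = 4.
  α_4 = 4: Horner steps 6 → 5, so m(4) = 5.
Codeword c = [1, 3, 4, 5] ∈ F_7^4.


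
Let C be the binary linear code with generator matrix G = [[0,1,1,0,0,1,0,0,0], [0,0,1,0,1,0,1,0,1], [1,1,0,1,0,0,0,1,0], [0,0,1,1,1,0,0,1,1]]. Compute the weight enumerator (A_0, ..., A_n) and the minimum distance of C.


Weight distribution: A_0 = 1, A_3 = 3, A_4 = 4, A_5 = 4, A_6 = 2, A_7 = 1, A_8 = 1. Minimum distance d = 3.

Enumerate all 2^4 = 16 messages m ∈ F_2^4.
For each, compute codeword c = mG in F_2^9, then tally its weight.
  m = 0000 → c = 000000000, weight = 0.
  m = 1000 → c = 011001000, weight = 3.
  m = 0100 → c = 001010101, weight = 4.
  m = 1100 → c = 010011101, weight = 5.
  m = 0010 → c = 110100010, weight = 4.
  m = 1010 → c = 101101010, weight = 5.
  m = 0110 → c = 111110111, weight = 8.
  m = 1110 → c = 100111111, weight = 7.
  m = 0001 → c = 001110011, weight = 5.
  m = 1001 → c = 010111011, weight = 6.
  m = 0101 → c = 000100110, weight = 3.
  m = 1101 → c = 011101110, weight = 6.
  m = 0011 → c = 111010001, weight = 5.
  m = 1011 → c = 100011001, weight = 4.
  m = 0111 → c = 110000100, weight = 3.
  m = 1111 → c = 101001100, weight = 4.
Tally weights:
  weight 0: 1 codewords.
  weight 3: 3 codewords.
  weight 4: 4 codewords.
  weight 5: 4 codewords.
  weight 6: 2 codewords.
  weight 7: 1 codewords.
  weight 8: 1 codewords.
Minimum distance d = smallest w > 0 with A_w > 0 = 3.
Sanity: Σ A_w = 16 = 2^4 = 16 ✓.


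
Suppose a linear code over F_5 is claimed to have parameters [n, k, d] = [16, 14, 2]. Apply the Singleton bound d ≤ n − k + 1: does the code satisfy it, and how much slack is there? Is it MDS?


Singleton RHS = n − k + 1 = 3, slack = 1, bound satisfied, not MDS.

Singleton bound: d ≤ n − k + 1.
Here n = 16, k = 14, so n − k + 1 = 3.
Given d = 2, check d ≤ 3: YES.
Slack = (n − k + 1) − d = 1.
The code is NOT MDS (slack = 1 > 0).
Description: the claimed parameters are [16, 14, 2]_5; such a code would be non-MDS.


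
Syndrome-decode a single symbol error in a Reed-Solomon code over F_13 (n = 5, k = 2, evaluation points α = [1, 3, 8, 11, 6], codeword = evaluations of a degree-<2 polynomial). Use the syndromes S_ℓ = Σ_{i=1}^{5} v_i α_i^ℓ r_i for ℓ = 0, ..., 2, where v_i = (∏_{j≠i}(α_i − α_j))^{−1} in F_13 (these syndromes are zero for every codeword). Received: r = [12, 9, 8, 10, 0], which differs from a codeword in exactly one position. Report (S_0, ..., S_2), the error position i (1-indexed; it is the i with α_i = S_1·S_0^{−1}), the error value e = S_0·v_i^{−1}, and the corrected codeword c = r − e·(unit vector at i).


S = (4, 11, 1), error at position 5, error magnitude e = 2, c = [12, 9, 8, 10, 11].

Step 1: column multipliers v_i = (∏_{j≠i}(α_i − α_j))^{−1} mod 13.
  i = 1 (α = 1): (1−3)(1−8)(1−11)(1−6) = (−2)·(−7)·(−10)·(−5) = 700 ≡ 11, so v_1 = 11^{−1} = 6 (mod 13).
  i = 2 (α = 3): (3−1)(3−8)(3−11)(3−6) = 2·(−5)·(−8)·(−3) = −240 ≡ 7, so v_2 = 7^{−1} = 2 (mod 13).
  i = 3 (α = 8): (8−1)(8−3)(8−11)(8−6) = 7·5·(−3)·2 = −210 ≡ 11, so v_3 = 11^{−1} = 6 (mod 13).
  i = 4 (α = 11): (11−1)(11−3)(11−8)(11−6) = 10·8·3·5 = 1200 ≡ 4, so v_4 = 4^{−1} = 10 (mod 13).
  i = 5 (α = 6): (6−1)(6−3)(6−8)(6−11) = 5·3·(−2)·(−5) = 150 ≡ 7, so v_5 = 7^{−1} = 2 (mod 13).
  v = [6, 2, 6, 10, 2].
Step 2: syndromes of r = [12, 9, 8, 10, 0] (all sums mod 13).
  S_0 = Σ v_i r_i = 6·12 + 2·9 + 6·8 + 10·10 + 2·0 = 238 ≡ 4.
  S_1 = Σ v_i α_i r_i = 6·1·12 + 2·3·9 + 6·8·8 + 10·11·10 + 2·6·0 = 1610 ≡ 11.
  α_i^2 mod 13 = [1, 9, 12, 4, 10].
  S_2 = Σ v_i α_i^2 r_i = 6·1·12 + 2·9·9 + 6·12·8 + 10·4·10 + 2·10·0 = 1210 ≡ 1.
  S = (4, 11, 1) ≠ 0, so r is not a codeword (an error is present).
Step 3: locate the error. For a single error e at position i, S_ℓ = v_i·e·α_i^ℓ, so α_err = S_1/S_0.
  S_0^{−1} = 4^{−1} = 10 (mod 13), so α_err = 11·10 = 110 ≡ 6 = α_5. Error position i = 5.
  Consistency check: S_2/S_1 = 1·6 = 6 ≡ 6 = α_err ✓ (single-error assumption holds).
Step 4: error magnitude e = S_0/v_5 = S_0·∏_{j≠5}(α_5 − α_j) = 4·7 = 28 ≡ 2 (mod 13).
Step 5: correct position 5: c_5 = r_5 − e = 0 − 2 ≡ 11 (mod 13). Hence c = [12, 9, 8, 10, 11].
  Check: interpolating c through the α_i gives m(x) = 7 + 5·x (degree < 2) with m(α_i) = c_i for every i, so c is indeed a codeword.


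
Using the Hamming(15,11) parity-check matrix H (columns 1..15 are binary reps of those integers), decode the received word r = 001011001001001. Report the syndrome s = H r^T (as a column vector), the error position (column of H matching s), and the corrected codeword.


s = (1, 0, 1, 0)^T, error position = 10, corrected codeword c = 001011001101001

Compute s = H r^T mod 2 one row at a time:
  s_1 = 0 + 1 + 0 + 0 + 1 + 0 + 0 + 1 = 3 ≡ 1 (mod 2).
  s_2 = 0 + 1 + 1 + 0 + 1 + 0 + 0 + 1 = 4 ≡ 0 (mod 2).
  s_3 = 0 + 1 + 1 + 0 + 0 + 0 + 0 + 1 = 3 ≡ 1 (mod 2).
  s_4 = 0 + 1 + 1 + 0 + 1 + 0 + 0 + 1 = 4 ≡ 0 (mod 2).
s = (1, 0, 1, 0)^T — this equals column 10 of H (binary 1010), so error is at position 10.
Correct: flip bit 10 of r = 001011001001001 to get c = 001011001101001.


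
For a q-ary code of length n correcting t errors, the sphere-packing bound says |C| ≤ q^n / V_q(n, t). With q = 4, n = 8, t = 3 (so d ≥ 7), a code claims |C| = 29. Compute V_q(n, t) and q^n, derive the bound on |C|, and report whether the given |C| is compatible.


V_q(n, t) = 1789, q^n = 65536, Hamming bound = 36, |C| = 29 ≤ bound (satisfied).

Step 1: Compute V_q(n, t) = Σ_{j=0}^3 C(n, j) (q−1)^j.
  j = 0: C(8,0)·(3)^0 = 1·1 = 1.
  j = 1: C(8,1)·(3)^1 = 8·3 = 24.
  j = 2: C(8,2)·(3)^2 = 28·9 = 252.
  j = 3: C(8,3)·(3)^3 = 56·27 = 1512.
  V_q(n, t) = 1 + 24 + 252 + 1512 = 1789.
Step 2: q^n = 4^8 = 65536.
Step 3: Hamming bound ⌊q^n / V_q(n,t)⌋ = ⌊65536/1789⌋ = 36.
Step 4: Compare |C| = 29 to 36: satisfied.
The claimed |C| lies below the Hamming bound.


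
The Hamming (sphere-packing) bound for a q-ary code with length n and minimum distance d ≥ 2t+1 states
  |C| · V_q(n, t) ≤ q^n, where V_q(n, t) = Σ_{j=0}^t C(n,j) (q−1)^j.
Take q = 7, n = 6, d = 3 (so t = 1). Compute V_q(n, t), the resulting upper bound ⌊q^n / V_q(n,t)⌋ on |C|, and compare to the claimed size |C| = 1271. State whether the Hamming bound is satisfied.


V_q(n, t) = 37, q^n = 117649, Hamming bound = 3179, |C| = 1271 ≤ bound (satisfied).

Step 1: Compute V_q(n, t) = Σ_{j=0}^1 C(n, j) (q−1)^j.
  j = 0: C(6,0)·(6)^0 = 1·1 = 1.
  j = 1: C(6,1)·(6)^1 = 6·6 = 36.
  V_q(n, t) = 1 + 36 = 37.
Step 2: q^n = 7^6 = 117649.
Step 3: Hamming bound ⌊q^n / V_q(n,t)⌋ = ⌊117649/37⌋ = 3179.
Step 4: Compare |C| = 1271 to 3179: satisfied.
The claimed |C| lies below the Hamming bound.


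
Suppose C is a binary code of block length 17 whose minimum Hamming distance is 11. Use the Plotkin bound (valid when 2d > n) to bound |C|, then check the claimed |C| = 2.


Plotkin bound M ≤ 4; given |C| = 2 ≤ bound (satisfied).

Check applicability: 2d = 22, n = 17.
2d − n = 5 > 0, so Plotkin applies.
Compute d/(2d−n) = 11/5 ≈ 2.2000.
⌊d/(2d−n)⌋ = 2.
Plotkin bound: M ≤ 2·2 = 4.
Given |C| = 2, check: satisfied.
This |C| is below the Plotkin bound.


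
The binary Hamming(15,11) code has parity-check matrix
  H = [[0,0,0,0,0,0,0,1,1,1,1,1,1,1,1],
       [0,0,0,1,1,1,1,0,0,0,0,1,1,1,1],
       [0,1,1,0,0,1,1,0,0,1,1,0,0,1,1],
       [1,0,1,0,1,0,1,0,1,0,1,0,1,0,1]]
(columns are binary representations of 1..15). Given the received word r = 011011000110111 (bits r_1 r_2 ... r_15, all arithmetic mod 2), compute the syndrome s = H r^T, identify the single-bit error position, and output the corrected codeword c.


s = (1, 1, 1, 1)^T, error position = 15, corrected codeword c = 011011000110110

Compute s = H r^T mod 2 one row at a time:
  s_1 = 0 + 0 + 1 + 1 + 0 + 1 + 1 + 1 = 5 ≡ 1 (mod 2).
  s_2 = 0 + 1 + 1 + 0 + 0 + 1 + 1 + 1 = 5 ≡ 1 (mod 2).
  s_3 = 1 + 1 + 1 + 0 + 1 + 1 + 1 + 1 = 7 ≡ 1 (mod 2).
  s_4 = 0 + 1 + 1 + 0 + 0 + 1 + 1 + 1 = 5 ≡ 1 (mod 2).
s = (1, 1, 1, 1)^T — this equals column 15 of H (binary 1111), so error is at position 15.
Correct: flip bit 15 of r = 011011000110111 to get c = 011011000110110.


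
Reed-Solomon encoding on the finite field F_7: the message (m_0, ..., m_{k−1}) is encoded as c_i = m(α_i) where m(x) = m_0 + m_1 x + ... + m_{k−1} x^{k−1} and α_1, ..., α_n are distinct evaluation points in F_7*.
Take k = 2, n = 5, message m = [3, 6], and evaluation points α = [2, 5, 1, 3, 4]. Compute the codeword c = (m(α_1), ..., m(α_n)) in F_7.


c = [1, 5, 2, 0, 6]

Message polynomial: m(x) = 3 + 6·x (mod 7).
For each evaluation point α_i, compute m(α_i) mod 7:
  α_1 = 2: Horner steps 6 → 1, so m(2) = 1.
  α_2 = 5: Horner steps 6 → 5, so m(5) = 5.
  α_3 = 1: Horner steps 6 → 2, so m(1) = 2.
  α_4 = 3: Horner steps 6 → 0, so m(3) = 0.
  α_5 = 4: Horner steps 6 → 6, so m(4) = 6.
Codeword c = [1, 5, 2, 0, 6] ∈ F_7^5.


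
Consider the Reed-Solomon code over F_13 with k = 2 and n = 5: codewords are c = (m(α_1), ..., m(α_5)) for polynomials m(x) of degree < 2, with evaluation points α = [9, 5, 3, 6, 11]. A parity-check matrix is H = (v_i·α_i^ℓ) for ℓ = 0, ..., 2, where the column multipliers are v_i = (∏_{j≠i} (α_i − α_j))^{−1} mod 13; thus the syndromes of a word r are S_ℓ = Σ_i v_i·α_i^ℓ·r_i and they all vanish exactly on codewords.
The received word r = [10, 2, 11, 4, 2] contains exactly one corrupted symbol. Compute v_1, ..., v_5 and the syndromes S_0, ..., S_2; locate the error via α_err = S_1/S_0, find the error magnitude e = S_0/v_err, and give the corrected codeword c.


S = (12, 2, 9), error at position 5, error magnitude e = 1, c = [10, 2, 11, 4, 1].

Step 1: column multipliers v_i = (∏_{j≠i}(α_i − α_j))^{−1} mod 13.
  i = 1 (α = 9): (9−5)(9−3)(9−6)(9−11) = 4·6·3·(−2) = −144 ≡ 12, so v_1 = 12^{−1} = 12 (mod 13).
  i = 2 (α = 5): (5−9)(5−3)(5−6)(5−11) = (−4)·2·(−1)·(−6) = −48 ≡ 4, so v_2 = 4^{−1} = 10 (mod 13).
  i = 3 (α = 3): (3−9)(3−5)(3−6)(3−11) = (−6)·(−2)·(−3)·(−8) = 288 ≡ 2, so v_3 = 2^{−1} = 7 (mod 13).
  i = 4 (α = 6): (6−9)(6−5)(6−3)(6−11) = (−3)·1·3·(−5) = 45 ≡ 6, so v_4 = 6^{−1} = 11 (mod 13).
  i = 5 (α = 11): (11−9)(11−5)(11−3)(11−6) = 2·6·8·5 = 480 ≡ 12, so v_5 = 12^{−1} = 12 (mod 13).
  v = [12, 10, 7, 11, 12].
Step 2: syndromes of r = [10, 2, 11, 4, 2] (all sums mod 13).
  S_0 = Σ v_i r_i = 12·10 + 10·2 + 7·11 + 11·4 + 12·2 = 285 ≡ 12.
  S_1 = Σ v_i α_i r_i = 12·9·10 + 10·5·2 + 7·3·11 + 11·6·4 + 12·11·2 = 1939 ≡ 2.
  α_i^2 mod 13 = [3, 12, 9, 10, 4].
  S_2 = Σ v_i α_i^2 r_i = 12·3·10 + 10·12·2 + 7·9·11 + 11·10·4 + 12·4·2 = 1829 ≡ 9.
  S = (12, 2, 9) ≠ 0, so r is not a codeword (an error is present).
Step 3: locate the error. For a single error e at position i, S_ℓ = v_i·e·α_i^ℓ, so α_err = S_1/S_0.
  S_0^{−1} = 12^{−1} = 12 (mod 13), so α_err = 2·12 = 24 ≡ 11 = α_5. Error position i = 5.
  Consistency check: S_2/S_1 = 9·7 = 63 ≡ 11 = α_err ✓ (single-error assumption holds).
Step 4: error magnitude e = S_0/v_5 = S_0·∏_{j≠5}(α_5 − α_j) = 12·12 = 144 ≡ 1 (mod 13).
Step 5: correct position 5: c_5 = r_5 − e = 2 − 1 ≡ 1 (mod 13). Hence c = [10, 2, 11, 4, 1].
  Check: interpolating c through the α_i gives m(x) = 5 + 2·x (degree < 2) with m(α_i) = c_i for every i, so c is indeed a codeword.


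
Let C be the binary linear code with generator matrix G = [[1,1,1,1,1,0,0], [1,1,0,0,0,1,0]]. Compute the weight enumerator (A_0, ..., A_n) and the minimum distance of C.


Weight distribution: A_0 = 1, A_3 = 1, A_4 = 1, A_5 = 1. Minimum distance d = 3.

Enumerate all 2^2 = 4 messages m ∈ F_2^2.
For each, compute codeword c = mG in F_2^7, then tally its weight.
  m = 00 → c = 0000000, weight = 0.
  m = 10 → c = 1111100, weight = 5.
  m = 01 → c = 1100010, weight = 3.
  m = 11 → c = 0011110, weight = 4.
Tally weights:
  weight 0: 1 codewords.
  weight 3: 1 codewords.
  weight 4: 1 codewords.
  weight 5: 1 codewords.
Minimum distance d = smallest w > 0 with A_w > 0 = 3.
Sanity: Σ A_w = 4 = 2^2 = 4 ✓.


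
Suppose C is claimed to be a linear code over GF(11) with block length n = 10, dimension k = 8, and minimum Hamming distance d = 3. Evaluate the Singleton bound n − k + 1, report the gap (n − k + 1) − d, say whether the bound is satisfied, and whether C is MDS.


Singleton RHS = n − k + 1 = 3, slack = 0, bound satisfied, MDS.

Singleton bound: d ≤ n − k + 1.
Here n = 10, k = 8, so n − k + 1 = 3.
Given d = 3, check d ≤ 3: YES.
Slack = (n − k + 1) − d = 0.
The code is MDS (slack = 0).
Description: the claimed parameters are [10, 8, 3]_11; such a code would be MDS (meets Singleton bound).


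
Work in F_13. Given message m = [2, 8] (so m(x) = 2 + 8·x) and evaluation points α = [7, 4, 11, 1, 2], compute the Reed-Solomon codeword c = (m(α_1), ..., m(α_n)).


c = [6, 8, 12, 10, 5]

Message polynomial: m(x) = 2 + 8·x (mod 13).
For each evaluation point α_i, compute m(α_i) mod 13:
  α_1 = 7: Horner steps 8 → 6, so m(7) = 6.
  α_2 = 4: Horner steps 8 → 8, so m(4) = 8.
  α_3 = 11: Horner steps 8 → 12, so m(11) = 12.
  α_4 = 1: Horner steps 8 → 10, so m(1) = 10.
  α_5 = 2: Horner steps 8 → 5, so m(2) = 5.
Codeword c = [6, 8, 12, 10, 5] ∈ F_13^5.


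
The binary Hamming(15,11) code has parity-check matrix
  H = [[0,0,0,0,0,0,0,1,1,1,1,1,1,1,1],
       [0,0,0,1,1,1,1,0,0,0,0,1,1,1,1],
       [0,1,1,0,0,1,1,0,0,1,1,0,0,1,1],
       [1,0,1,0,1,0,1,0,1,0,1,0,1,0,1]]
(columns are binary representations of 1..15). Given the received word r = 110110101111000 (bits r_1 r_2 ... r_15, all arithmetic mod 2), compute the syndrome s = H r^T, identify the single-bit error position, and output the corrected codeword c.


s = (0, 0, 0, 1)^T, error position = 1, corrected codeword c = 010110101111000

Compute s = H r^T mod 2 one row at a time:
  s_1 = 0 + 1 + 1 + 1 + 1 + 0 + 0 + 0 = 4 ≡ 0 (mod 2).
  s_2 = 1 + 1 + 0 + 1 + 1 + 0 + 0 + 0 = 4 ≡ 0 (mod 2).
  s_3 = 1 + 0 + 0 + 1 + 1 + 1 + 0 + 0 = 4 ≡ 0 (mod 2).
  s_4 = 1 + 0 + 1 + 1 + 1 + 1 + 0 + 0 = 5 ≡ 1 (mod 2).
s = (0, 0, 0, 1)^T — this equals column 1 of H (binary 0001), so error is at position 1.
Correct: flip bit 1 of r = 110110101111000 to get c = 010110101111000.


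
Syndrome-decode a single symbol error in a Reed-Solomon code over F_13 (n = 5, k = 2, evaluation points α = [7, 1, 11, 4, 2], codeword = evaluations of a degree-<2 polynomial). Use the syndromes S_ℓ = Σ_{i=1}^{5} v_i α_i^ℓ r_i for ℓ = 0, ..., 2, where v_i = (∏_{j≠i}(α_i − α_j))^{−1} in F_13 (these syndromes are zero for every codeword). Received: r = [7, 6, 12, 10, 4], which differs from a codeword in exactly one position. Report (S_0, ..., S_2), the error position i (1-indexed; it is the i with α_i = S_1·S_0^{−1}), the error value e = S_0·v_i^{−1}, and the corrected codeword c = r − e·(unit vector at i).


S = (4, 3, 12), error at position 4, error magnitude e = 10, c = [7, 6, 12, 0, 4].

Step 1: column multipliers v_i = (∏_{j≠i}(α_i − α_j))^{−1} mod 13.
  i = 1 (α = 7): (7−1)(7−11)(7−4)(7−2) = 6·(−4)·3·5 = −360 ≡ 4, so v_1 = 4^{−1} = 10 (mod 13).
  i = 2 (α = 1): (1−7)(1−11)(1−4)(1−2) = (−6)·(−10)·(−3)·(−1) = 180 ≡ 11, so v_2 = 11^{−1} = 6 (mod 13).
  i = 3 (α = 11): (11−7)(11−1)(11−4)(11−2) = 4·10·7·9 = 2520 ≡ 11, so v_3 = 11^{−1} = 6 (mod 13).
  i = 4 (α = 4): (4−7)(4−1)(4−11)(4−2) = (−3)·3·(−7)·2 = 126 ≡ 9, so v_4 = 9^{−1} = 3 (mod 13).
  i = 5 (α = 2): (2−7)(2−1)(2−11)(2−4) = (−5)·1·(−9)·(−2) = −90 ≡ 1, so v_5 = 1^{−1} = 1 (mod 13).
  v = [10, 6, 6, 3, 1].
Step 2: syndromes of r = [7, 6, 12, 10, 4] (all sums mod 13).
  S_0 = Σ v_i r_i = 10·7 + 6·6 + 6·12 + 3·10 + 1·4 = 212 ≡ 4.
  S_1 = Σ v_i α_i r_i = 10·7·7 + 6·1·6 + 6·11·12 + 3·4·10 + 1·2·4 = 1446 ≡ 3.
  α_i^2 mod 13 = [10, 1, 4, 3, 4].
  S_2 = Σ v_i α_i^2 r_i = 10·10·7 + 6·1·6 + 6·4·12 + 3·3·10 + 1·4·4 = 1130 ≡ 12.
  S = (4, 3, 12) ≠ 0, so r is not a codeword (an error is present).
Step 3: locate the error. For a single error e at position i, S_ℓ = v_i·e·α_i^ℓ, so α_err = S_1/S_0.
  S_0^{−1} = 4^{−1} = 10 (mod 13), so α_err = 3·10 = 30 ≡ 4 = α_4. Error position i = 4.
  Consistency check: S_2/S_1 = 12·9 = 108 ≡ 4 = α_err ✓ (single-error assumption holds).
Step 4: error magnitude e = S_0/v_4 = S_0·∏_{j≠4}(α_4 − α_j) = 4·9 = 36 ≡ 10 (mod 13).
Step 5: correct position 4: c_4 = r_4 − e = 10 − 10 ≡ 0 (mod 13). Hence c = [7, 6, 12, 0, 4].
  Check: interpolating c through the α_i gives m(x) = 8 + 11·x (degree < 2) with m(α_i) = c_i for every i, so c is indeed a codeword.


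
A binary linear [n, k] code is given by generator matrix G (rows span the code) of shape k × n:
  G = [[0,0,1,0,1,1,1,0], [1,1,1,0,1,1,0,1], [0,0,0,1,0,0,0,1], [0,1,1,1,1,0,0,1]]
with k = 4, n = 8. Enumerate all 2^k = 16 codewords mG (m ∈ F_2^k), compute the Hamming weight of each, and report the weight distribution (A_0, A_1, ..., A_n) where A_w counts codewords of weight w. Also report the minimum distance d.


Weight distribution: A_0 = 1, A_2 = 1, A_3 = 4, A_4 = 3, A_5 = 4, A_6 = 3. Minimum distance d = 2.

Enumerate all 2^4 = 16 messages m ∈ F_2^4.
For each, compute codeword c = mG in F_2^8, then tally its weight.
  m = 0000 → c = 00000000, weight = 0.
  m = 1000 → c = 00101110, weight = 4.
  m = 0100 → c = 11101101, weight = 6.
  m = 1100 → c = 11000011, weight = 4.
  m = 0010 → c = 00010001, weight = 2.
  m = 1010 → c = 00111111, weight = 6.
  m = 0110 → c = 11111100, weight = 6.
  m = 1110 → c = 11010010, weight = 4.
  m = 0001 → c = 01111001, weight = 5.
  m = 1001 → c = 01010111, weight = 5.
  m = 0101 → c = 10010100, weight = 3.
  m = 1101 → c = 10111010, weight = 5.
  m = 0011 → c = 01101000, weight = 3.
  m = 1011 → c = 01000110, weight = 3.
  m = 0111 → c = 10000101, weight = 3.
  m = 1111 → c = 10101011, weight = 5.
Tally weights:
  weight 0: 1 codewords.
  weight 2: 1 codewords.
  weight 3: 4 codewords.
  weight 4: 3 codewords.
  weight 5: 4 codewords.
  weight 6: 3 codewords.
Minimum distance d = smallest w > 0 with A_w > 0 = 2.
Sanity: Σ A_w = 16 = 2^4 = 16 ✓.


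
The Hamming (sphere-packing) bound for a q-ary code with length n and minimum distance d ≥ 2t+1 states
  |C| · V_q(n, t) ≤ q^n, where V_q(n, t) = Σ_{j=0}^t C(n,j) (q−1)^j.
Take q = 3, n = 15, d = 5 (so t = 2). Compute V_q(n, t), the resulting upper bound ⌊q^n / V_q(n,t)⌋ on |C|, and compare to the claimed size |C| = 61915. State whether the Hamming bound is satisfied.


V_q(n, t) = 451, q^n = 14348907, Hamming bound = 31815, |C| = 61915 > bound (violated).

Step 1: Compute V_q(n, t) = Σ_{j=0}^2 C(n, j) (q−1)^j.
  j = 0: C(15,0)·(2)^0 = 1·1 = 1.
  j = 1: C(15,1)·(2)^1 = 15·2 = 30.
  j = 2: C(15,2)·(2)^2 = 105·4 = 420.
  V_q(n, t) = 1 + 30 + 420 = 451.
Step 2: q^n = 3^15 = 14348907.
Step 3: Hamming bound ⌊q^n / V_q(n,t)⌋ = ⌊14348907/451⌋ = 31815.
Step 4: Compare |C| = 61915 to 31815: violated.
The claimed |C| lies above the Hamming bound, so no 3-ary code of length 15 with d ≥ 5 can have 61915 codewords.


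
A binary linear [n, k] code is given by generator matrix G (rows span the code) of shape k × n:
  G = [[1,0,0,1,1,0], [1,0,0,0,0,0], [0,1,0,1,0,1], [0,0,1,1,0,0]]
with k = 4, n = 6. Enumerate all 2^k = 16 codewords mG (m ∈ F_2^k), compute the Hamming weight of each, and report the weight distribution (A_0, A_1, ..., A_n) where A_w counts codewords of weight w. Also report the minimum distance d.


Weight distribution: A_0 = 1, A_1 = 1, A_2 = 3, A_3 = 6, A_4 = 3, A_5 = 1, A_6 = 1. Minimum distance d = 1.

Enumerate all 2^4 = 16 messages m ∈ F_2^4.
For each, compute codeword c = mG in F_2^6, then tally its weight.
  m = 0000 → c = 000000, weight = 0.
  m = 1000 → c = 100110, weight = 3.
  m = 0100 → c = 100000, weight = 1.
  m = 1100 → c = 000110, weight = 2.
  m = 0010 → c = 010101, weight = 3.
  m = 1010 → c = 110011, weight = 4.
  m = 0110 → c = 110101, weight = 4.
  m = 1110 → c = 010011, weight = 3.
  m = 0001 → c = 001100, weight = 2.
  m = 1001 → c = 101010, weight = 3.
  m = 0101 → c = 101100, weight = 3.
  m = 1101 → c = 001010, weight = 2.
  m = 0011 → c = 011001, weight = 3.
  m = 1011 → c = 111111, weight = 6.
  m = 0111 → c = 111001, weight = 4.
  m = 1111 → c = 011111, weight = 5.
Tally weights:
  weight 0: 1 codewords.
  weight 1: 1 codewords.
  weight 2: 3 codewords.
  weight 3: 6 codewords.
  weight 4: 3 codewords.
  weight 5: 1 codewords.
  weight 6: 1 codewords.
Minimum distance d = smallest w > 0 with A_w > 0 = 1.
Sanity: Σ A_w = 16 = 2^4 = 16 ✓.


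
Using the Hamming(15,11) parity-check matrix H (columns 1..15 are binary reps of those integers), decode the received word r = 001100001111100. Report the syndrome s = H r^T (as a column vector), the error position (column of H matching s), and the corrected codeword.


s = (1, 1, 1, 0)^T, error position = 14, corrected codeword c = 001100001111110

Compute s = H r^T mod 2 one row at a time:
  s_1 = 0 + 1 + 1 + 1 + 1 + 1 + 0 + 0 = 5 ≡ 1 (mod 2).
  s_2 = 1 + 0 + 0 + 0 + 1 + 1 + 0 + 0 = 3 ≡ 1 (mod 2).
  s_3 = 0 + 1 + 0 + 0 + 1 + 1 + 0 + 0 = 3 ≡ 1 (mod 2).
  s_4 = 0 + 1 + 0 + 0 + 1 + 1 + 1 + 0 = 4 ≡ 0 (mod 2).
s = (1, 1, 1, 0)^T — this equals column 14 of H (binary 1110), so error is at position 14.
Correct: flip bit 14 of r = 001100001111100 to get c = 001100001111110.


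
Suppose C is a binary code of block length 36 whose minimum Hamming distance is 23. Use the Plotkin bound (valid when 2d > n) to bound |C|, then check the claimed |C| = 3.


Plotkin bound M ≤ 4; given |C| = 3 ≤ bound (satisfied).

Check applicability: 2d = 46, n = 36.
2d − n = 10 > 0, so Plotkin applies.
Compute d/(2d−n) = 23/10 ≈ 2.3000.
⌊d/(2d−n)⌋ = 2.
Plotkin bound: M ≤ 2·2 = 4.
Given |C| = 3, check: satisfied.
This |C| is below the Plotkin bound.


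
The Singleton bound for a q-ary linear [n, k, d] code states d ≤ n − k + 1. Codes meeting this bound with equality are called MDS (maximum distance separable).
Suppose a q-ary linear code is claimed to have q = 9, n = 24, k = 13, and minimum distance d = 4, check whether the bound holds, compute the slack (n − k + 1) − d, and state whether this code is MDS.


Singleton RHS = n − k + 1 = 12, slack = 8, bound satisfied, not MDS.

Singleton bound: d ≤ n − k + 1.
Here n = 24, k = 13, so n − k + 1 = 12.
Given d = 4, check d ≤ 12: YES.
Slack = (n − k + 1) − d = 8.
The code is NOT MDS (slack = 8 > 0).
Description: the claimed parameters are [24, 13, 4]_9; such a code would be non-MDS.


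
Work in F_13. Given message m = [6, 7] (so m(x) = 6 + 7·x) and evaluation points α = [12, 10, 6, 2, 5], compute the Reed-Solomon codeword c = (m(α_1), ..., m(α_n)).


c = [12, 11, 9, 7, 2]

Message polynomial: m(x) = 6 + 7·x (mod 13).
For each evaluation point α_i, compute m(α_i) mod 13:
  α_1 = 12: Horner steps 7 → 12, so m(12) = 12.
  α_2 = 10: Horner steps 7 → 11, so m(10) = 11.
  α_3 = 6: Horner steps 7 → 9, so m(6) = 9.
  α_4 = 2: Horner steps 7 → 7, so m(2) = 7.
  α_5 = 5: Horner steps 7 → 2, so m(5) = 2.
Codeword c = [12, 11, 9, 7, 2] ∈ F_13^5.


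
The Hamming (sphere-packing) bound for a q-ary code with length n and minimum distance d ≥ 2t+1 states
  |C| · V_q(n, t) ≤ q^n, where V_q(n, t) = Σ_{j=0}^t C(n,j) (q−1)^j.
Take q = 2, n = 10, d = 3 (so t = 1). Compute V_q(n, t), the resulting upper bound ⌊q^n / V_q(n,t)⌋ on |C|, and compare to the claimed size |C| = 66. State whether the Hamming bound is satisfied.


V_q(n, t) = 11, q^n = 1024, Hamming bound = 93, |C| = 66 ≤ bound (satisfied).

Step 1: Compute V_q(n, t) = Σ_{j=0}^1 C(n, j) (q−1)^j.
  j = 0: C(10,0)·(1)^0 = 1·1 = 1.
  j = 1: C(10,1)·(1)^1 = 10·1 = 10.
  V_q(n, t) = 1 + 10 = 11.
Step 2: q^n = 2^10 = 1024.
Step 3: Hamming bound ⌊q^n / V_q(n,t)⌋ = ⌊1024/11⌋ = 93.
Step 4: Compare |C| = 66 to 93: satisfied.
The claimed |C| lies below the Hamming bound.


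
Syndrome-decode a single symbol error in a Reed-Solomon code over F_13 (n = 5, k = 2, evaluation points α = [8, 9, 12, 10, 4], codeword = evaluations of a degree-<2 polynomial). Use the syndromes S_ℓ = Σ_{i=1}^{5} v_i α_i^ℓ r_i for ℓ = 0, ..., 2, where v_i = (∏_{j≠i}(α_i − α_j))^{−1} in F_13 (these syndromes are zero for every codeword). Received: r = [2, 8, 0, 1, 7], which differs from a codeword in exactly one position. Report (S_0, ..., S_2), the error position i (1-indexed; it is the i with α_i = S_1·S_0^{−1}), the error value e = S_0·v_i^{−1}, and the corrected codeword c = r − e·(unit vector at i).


S = (5, 7, 2), error at position 5, error magnitude e = 3, c = [2, 8, 0, 1, 4].

Step 1: column multipliers v_i = (∏_{j≠i}(α_i − α_j))^{−1} mod 13.
  i = 1 (α = 8): (8−9)(8−12)(8−10)(8−4) = (−1)·(−4)·(−2)·4 = −32 ≡ 7, so v_1 = 7^{−1} = 2 (mod 13).
  i = 2 (α = 9): (9−8)(9−12)(9−10)(9−4) = 1·(−3)·(−1)·5 = 15 ≡ 2, so v_2 = 2^{−1} = 7 (mod 13).
  i = 3 (α = 12): (12−8)(12−9)(12−10)(12−4) = 4·3·2·8 = 192 ≡ 10, so v_3 = 10^{−1} = 4 (mod 13).
  i = 4 (α = 10): (10−8)(10−9)(10−12)(10−4) = 2·1·(−2)·6 = −24 ≡ 2, so v_4 = 2^{−1} = 7 (mod 13).
  i = 5 (α = 4): (4−8)(4−9)(4−12)(4−10) = (−4)·(−5)·(−8)·(−6) = 960 ≡ 11, so v_5 = 11^{−1} = 6 (mod 13).
  v = [2, 7, 4, 7, 6].
Step 2: syndromes of r = [2, 8, 0, 1, 7] (all sums mod 13).
  S_0 = Σ v_i r_i = 2·2 + 7·8 + 4·0 + 7·1 + 6·7 = 109 ≡ 5.
  S_1 = Σ v_i α_i r_i = 2·8·2 + 7·9·8 + 4·12·0 + 7·10·1 + 6·4·7 = 774 ≡ 7.
  α_i^2 mod 13 = [12, 3, 1, 9, 3].
  S_2 = Σ v_i α_i^2 r_i = 2·12·2 + 7·3·8 + 4·1·0 + 7·9·1 + 6·3·7 = 405 ≡ 2.
  S = (5, 7, 2) ≠ 0, so r is not a codeword (an error is present).
Step 3: locate the error. For a single error e at position i, S_ℓ = v_i·e·α_i^ℓ, so α_err = S_1/S_0.
  S_0^{−1} = 5^{−1} = 8 (mod 13), so α_err = 7·8 = 56 ≡ 4 = α_5. Error position i = 5.
  Consistency check: S_2/S_1 = 2·2 = 4 ≡ 4 = α_err ✓ (single-error assumption holds).
Step 4: error magnitude e = S_0/v_5 = S_0·∏_{j≠5}(α_5 − α_j) = 5·11 = 55 ≡ 3 (mod 13).
Step 5: correct position 5: c_5 = r_5 − e = 7 − 3 ≡ 4 (mod 13). Hence c = [2, 8, 0, 1, 4].
  Check: interpolating c through the α_i gives m(x) = 6 + 6·x (degree < 2) with m(α_i) = c_i for every i, so c is indeed a codeword.


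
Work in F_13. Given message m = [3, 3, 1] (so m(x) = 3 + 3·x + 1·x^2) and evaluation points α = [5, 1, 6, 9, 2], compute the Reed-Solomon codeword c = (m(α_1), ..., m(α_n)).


c = [4, 7, 5, 7, 0]

Message polynomial: m(x) = 3 + 3·x + 1·x^2 (mod 13).
For each evaluation point α_i, compute m(α_i) mod 13:
  α_1 = 5: Horner steps 1 → 8 → 4, so m(5) = 4.
  α_2 = 1: Horner steps 1 → 4 → 7, so m(1) = 7.
  α_3 = 6: Horner steps 1 → 9 → 5, so m(6) = 5.
  α_4 = 9: Horner steps 1 → 12 → 7, so m(9) = 7.
  α_5 = 2: Horner steps 1 → 5 → 0, so m(2) = 0.
Codeword c = [4, 7, 5, 7, 0] ∈ F_13^5.


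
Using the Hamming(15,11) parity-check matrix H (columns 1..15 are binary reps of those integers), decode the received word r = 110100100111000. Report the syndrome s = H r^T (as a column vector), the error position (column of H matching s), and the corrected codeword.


s = (1, 1, 0, 1)^T, error position = 13, corrected codeword c = 110100100111100

Compute s = H r^T mod 2 one row at a time:
  s_1 = 0 + 0 + 1 + 1 + 1 + 0 + 0 + 0 = 3 ≡ 1 (mod 2).
  s_2 = 1 + 0 + 0 + 1 + 1 + 0 + 0 + 0 = 3 ≡ 1 (mod 2).
  s_3 = 1 + 0 + 0 + 1 + 1 + 1 + 0 + 0 = 4 ≡ 0 (mod 2).
  s_4 = 1 + 0 + 0 + 1 + 0 + 1 + 0 + 0 = 3 ≡ 1 (mod 2).
s = (1, 1, 0, 1)^T — this equals column 13 of H (binary 1101), so error is at position 13.
Correct: flip bit 13 of r = 110100100111000 to get c = 110100100111100.


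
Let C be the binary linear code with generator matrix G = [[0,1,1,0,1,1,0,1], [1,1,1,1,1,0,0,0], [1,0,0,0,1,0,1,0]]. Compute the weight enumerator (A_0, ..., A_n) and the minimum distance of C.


Weight distribution: A_0 = 1, A_3 = 1, A_4 = 2, A_5 = 3, A_6 = 1. Minimum distance d = 3.

Enumerate all 2^3 = 8 messages m ∈ F_2^3.
For each, compute codeword c = mG in F_2^8, then tally its weight.
  m = 000 → c = 00000000, weight = 0.
  m = 100 → c = 01101101, weight = 5.
  m = 010 → c = 11111000, weight = 5.
  m = 110 → c = 10010101, weight = 4.
  m = 001 → c = 10001010, weight = 3.
  m = 101 → c = 11100111, weight = 6.
  m = 011 → c = 01110010, weight = 4.
  m = 111 → c = 00011111, weight = 5.
Tally weights:
  weight 0: 1 codewords.
  weight 3: 1 codewords.
  weight 4: 2 codewords.
  weight 5: 3 codewords.
  weight 6: 1 codewords.
Minimum distance d = smallest w > 0 with A_w > 0 = 3.
Sanity: Σ A_w = 8 = 2^3 = 8 ✓.


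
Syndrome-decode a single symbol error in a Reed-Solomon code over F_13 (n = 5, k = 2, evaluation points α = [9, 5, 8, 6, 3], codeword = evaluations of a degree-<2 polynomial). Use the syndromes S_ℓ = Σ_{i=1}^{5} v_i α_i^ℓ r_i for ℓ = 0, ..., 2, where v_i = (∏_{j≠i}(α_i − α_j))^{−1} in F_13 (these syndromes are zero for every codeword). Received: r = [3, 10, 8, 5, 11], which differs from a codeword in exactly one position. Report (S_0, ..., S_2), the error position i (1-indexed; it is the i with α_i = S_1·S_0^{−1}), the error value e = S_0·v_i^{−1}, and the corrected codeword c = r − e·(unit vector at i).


S = (11, 7, 8), error at position 5, error magnitude e = 4, c = [3, 10, 8, 5, 7].

Step 1: column multipliers v_i = (∏_{j≠i}(α_i − α_j))^{−1} mod 13.
  i = 1 (α = 9): (9−5)(9−8)(9−6)(9−3) = 4·1·3·6 = 72 ≡ 7, so v_1 = 7^{−1} = 2 (mod 13).
  i = 2 (α = 5): (5−9)(5−8)(5−6)(5−3) = (−4)·(−3)·(−1)·2 = −24 ≡ 2, so v_2 = 2^{−1} = 7 (mod 13).
  i = 3 (α = 8): (8−9)(8−5)(8−6)(8−3) = (−1)·3·2·5 = −30 ≡ 9, so v_3 = 9^{−1} = 3 (mod 13).
  i = 4 (α = 6): (6−9)(6−5)(6−8)(6−3) = (−3)·1·(−2)·3 = 18 ≡ 5, so v_4 = 5^{−1} = 8 (mod 13).
  i = 5 (α = 3): (3−9)(3−5)(3−8)(3−6) = (−6)·(−2)·(−5)·(−3) = 180 ≡ 11, so v_5 = 11^{−1} = 6 (mod 13).
  v = [2, 7, 3, 8, 6].
Step 2: syndromes of r = [3, 10, 8, 5, 11] (all sums mod 13).
  S_0 = Σ v_i r_i = 2·3 + 7·10 + 3·8 + 8·5 + 6·11 = 206 ≡ 11.
  S_1 = Σ v_i α_i r_i = 2·9·3 + 7·5·10 + 3·8·8 + 8·6·5 + 6·3·11 = 1034 ≡ 7.
  α_i^2 mod 13 = [3, 12, 12, 10, 9].
  S_2 = Σ v_i α_i^2 r_i = 2·3·3 + 7·12·10 + 3·12·8 + 8·10·5 + 6·9·11 = 2140 ≡ 8.
  S = (11, 7, 8) ≠ 0, so r is not a codeword (an error is present).
Step 3: locate the error. For a single error e at position i, S_ℓ = v_i·e·α_i^ℓ, so α_err = S_1/S_0.
  S_0^{−1} = 11^{−1} = 6 (mod 13), so α_err = 7·6 = 42 ≡ 3 = α_5. Error position i = 5.
  Consistency check: S_2/S_1 = 8·2 = 16 ≡ 3 = α_err ✓ (single-error assumption holds).
Step 4: error magnitude e = S_0/v_5 = S_0·∏_{j≠5}(α_5 − α_j) = 11·11 = 121 ≡ 4 (mod 13).
Step 5: correct position 5: c_5 = r_5 − e = 11 − 4 ≡ 7 (mod 13). Hence c = [3, 10, 8, 5, 7].
  Check: interpolating c through the α_i gives m(x) = 9 + 8·x (degree < 2) with m(α_i) = c_i for every i, so c is indeed a codeword.


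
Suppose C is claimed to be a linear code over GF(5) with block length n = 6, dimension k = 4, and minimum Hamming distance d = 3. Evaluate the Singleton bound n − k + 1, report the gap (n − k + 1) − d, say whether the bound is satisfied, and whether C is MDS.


Singleton RHS = n − k + 1 = 3, slack = 0, bound satisfied, MDS.

Singleton bound: d ≤ n − k + 1.
Here n = 6, k = 4, so n − k + 1 = 3.
Given d = 3, check d ≤ 3: YES.
Slack = (n − k + 1) − d = 0.
The code is MDS (slack = 0).
Description: the claimed parameters are [6, 4, 3]_5; such a code would be MDS (meets Singleton bound).


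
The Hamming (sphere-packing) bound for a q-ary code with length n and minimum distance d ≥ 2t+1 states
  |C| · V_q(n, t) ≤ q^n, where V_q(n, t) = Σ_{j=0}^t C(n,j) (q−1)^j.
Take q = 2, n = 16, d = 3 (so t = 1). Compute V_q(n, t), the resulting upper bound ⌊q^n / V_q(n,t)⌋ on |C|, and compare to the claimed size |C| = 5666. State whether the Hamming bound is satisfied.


V_q(n, t) = 17, q^n = 65536, Hamming bound = 3855, |C| = 5666 > bound (violated).

Step 1: Compute V_q(n, t) = Σ_{j=0}^1 C(n, j) (q−1)^j.
  j = 0: C(16,0)·(1)^0 = 1·1 = 1.
  j = 1: C(16,1)·(1)^1 = 16·1 = 16.
  V_q(n, t) = 1 + 16 = 17.
Step 2: q^n = 2^16 = 65536.
Step 3: Hamming bound ⌊q^n / V_q(n,t)⌋ = ⌊65536/17⌋ = 3855.
Step 4: Compare |C| = 5666 to 3855: violated.
The claimed |C| lies above the Hamming bound, so no 2-ary code of length 16 with d ≥ 3 can have 5666 codewords.
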